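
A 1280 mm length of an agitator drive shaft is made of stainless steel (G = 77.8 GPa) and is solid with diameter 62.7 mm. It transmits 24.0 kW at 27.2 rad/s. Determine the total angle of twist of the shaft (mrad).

9.57 mrad

ω = 27.2 rad/s, so T = P/ω = 24.0×10³ / 27.20 = 882.4 N·m.
J = πd⁴/32 = π(0.0627)⁴/32 = 1.517×10^-6 m⁴.
θ = T·L/(G·J) = 882.4 × 1.28 / (77.8×10⁹ × 1.517×10^-6) = 9.568×10^-3 rad.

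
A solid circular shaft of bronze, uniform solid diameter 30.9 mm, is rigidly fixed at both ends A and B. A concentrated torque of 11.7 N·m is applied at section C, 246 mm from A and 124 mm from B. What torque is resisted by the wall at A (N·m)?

With uniform GJ and both ends fixed, compatibility θ_AC = θ_CB gives T_A·a = T_B·b, together with T_A + T_B = T₀.
T_A = T₀·b/(a+b) = 11.70·124/370.0 = 3.921 N·m; T_B = 7.779 N·m.

3.92 N·m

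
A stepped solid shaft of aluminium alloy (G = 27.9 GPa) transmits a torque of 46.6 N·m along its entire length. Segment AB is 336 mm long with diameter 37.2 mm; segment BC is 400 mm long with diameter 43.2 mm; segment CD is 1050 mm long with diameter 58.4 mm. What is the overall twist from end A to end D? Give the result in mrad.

J_AB = π(0.0372)⁴/32 = 1.88×10^-7 m⁴; J_BC = π(0.0432)⁴/32 = 3.42×10^-7 m⁴; J_CD = π(0.0584)⁴/32 = 1.14×10^-6 m⁴.
θ = (T/G)·Σ L_i/J_i = (46.60/27.9×10⁹)·(0.336/1.88×10^-7 + 0.400/3.42×10^-7 + 1.05/1.14×10^-6) = 6.475×10^-3 rad.

6.47 mrad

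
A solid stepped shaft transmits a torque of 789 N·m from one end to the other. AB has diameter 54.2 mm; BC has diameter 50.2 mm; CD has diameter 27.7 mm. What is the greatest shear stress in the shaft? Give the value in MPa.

189 MPa

Under the same torque, τ_max = 16T/(πd³) is largest where d is smallest — segment CD (d = 27.7 mm).
τ_max = 16·789.0/(π·(0.0277)³) = 1.891×10^8 Pa.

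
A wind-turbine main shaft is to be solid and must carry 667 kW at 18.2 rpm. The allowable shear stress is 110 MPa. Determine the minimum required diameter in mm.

253 mm

ω = 2π·18.2/60 = 1.906 rad/s, so T = P/ω = 667×10³ / 1.906 = 350000 N·m.
For a solid shaft τ_max = 16T/(πd³), so d = (16T/(π τ_allow))^(1/3) = (16·350000/(π·1.10×10^8))^(1/3) = 0.2530 m.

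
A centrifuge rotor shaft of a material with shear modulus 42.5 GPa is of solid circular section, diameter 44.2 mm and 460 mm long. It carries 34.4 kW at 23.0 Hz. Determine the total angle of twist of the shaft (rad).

ω = 2π·23.0 = 144.5 rad/s, so T = P/ω = 34.4×10³ / 144.5 = 238.0 N·m.
J = πd⁴/32 = π(0.0442)⁴/32 = 3.747×10^-7 m⁴.
θ = T·L/(G·J) = 238.0 × 0.460 / (42.5×10⁹ × 3.747×10^-7) = 6.876×10^-3 rad.

0.00688 rad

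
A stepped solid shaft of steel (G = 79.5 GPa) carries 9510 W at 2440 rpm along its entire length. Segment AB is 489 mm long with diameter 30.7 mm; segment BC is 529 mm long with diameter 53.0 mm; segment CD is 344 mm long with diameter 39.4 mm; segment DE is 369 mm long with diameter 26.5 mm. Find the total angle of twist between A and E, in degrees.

ω = 2π·2440/60 = 255.5 rad/s, so T = P/ω = 9510 / 255.5 = 37.22 N·m.
J_AB = π(0.0307)⁴/32 = 8.72×10^-8 m⁴; J_BC = π(0.0530)⁴/32 = 7.75×10^-7 m⁴; J_CD = π(0.0394)⁴/32 = 2.37×10^-7 m⁴; J_DE = π(0.0265)⁴/32 = 4.84×10^-8 m⁴.
θ = (T/G)·Σ L_i/J_i = (37.22/79.5×10⁹)·(0.489/8.72×10^-8 + 0.529/7.75×10^-7 + 0.344/2.37×10^-7 + 0.369/4.84×10^-8) = 7.194×10^-3 rad.

0.412°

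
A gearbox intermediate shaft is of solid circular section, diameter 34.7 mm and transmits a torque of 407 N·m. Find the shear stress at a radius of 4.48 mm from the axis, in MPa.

J = πd⁴/32 = π(0.0347)⁴/32 = 1.423×10^-7 m⁴.
Shear stress varies linearly with radius: τ = T·r/J = 407.0 × 0.00448 / 1.423×10^-7 = 1.281×10^7 Pa.

12.8 MPa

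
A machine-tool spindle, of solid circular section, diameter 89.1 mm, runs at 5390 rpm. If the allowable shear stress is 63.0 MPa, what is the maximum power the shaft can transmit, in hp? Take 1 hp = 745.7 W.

J = πd⁴/32 = π(0.0891)⁴/32 = 6.187×10^-6 m⁴.
T_max = τ_allow·J/r = 6.30×10^7 × 6.187×10^-6 / 0.0445 = 8750 N·m.
ω = 2π·5390/60 = 564.4 rad/s, so P_max = T_max·ω = 4.939×10^6 W.

6620 hp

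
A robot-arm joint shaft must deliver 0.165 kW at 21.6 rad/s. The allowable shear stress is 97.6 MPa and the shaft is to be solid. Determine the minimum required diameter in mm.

ω = 21.6 rad/s, so T = P/ω = 0.165×10³ / 21.60 = 7.639 N·m.
For a solid shaft τ_max = 16T/(πd³), so d = (16T/(π τ_allow))^(1/3) = (16·7.639/(π·9.76×10^7))^(1/3) = 0.007360 m.

7.36 mm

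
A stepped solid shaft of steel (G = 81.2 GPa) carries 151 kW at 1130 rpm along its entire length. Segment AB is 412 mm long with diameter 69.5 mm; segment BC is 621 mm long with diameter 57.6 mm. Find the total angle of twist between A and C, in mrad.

ω = 2π·1130/60 = 118.3 rad/s, so T = P/ω = 151×10³ / 118.3 = 1276 N·m.
J_AB = π(0.0695)⁴/32 = 2.29×10^-6 m⁴; J_BC = π(0.0576)⁴/32 = 1.08×10^-6 m⁴.
θ = (T/G)·Σ L_i/J_i = (1276/81.2×10⁹)·(0.412/2.29×10^-6 + 0.621/1.08×10^-6) = 0.01186 rad.

11.9 mrad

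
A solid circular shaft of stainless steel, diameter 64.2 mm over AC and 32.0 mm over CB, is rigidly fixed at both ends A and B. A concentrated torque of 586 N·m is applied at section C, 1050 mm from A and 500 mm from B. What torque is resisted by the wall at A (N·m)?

519 N·m

Compatibility: T_A·a/J_AC = T_B·b/J_CB with T_A + T_B = T₀.
J_AC = 1.67×10^-6 m⁴, J_CB = 1.03×10^-7 m⁴, so T_A = T₀·(J_AC/a)/((J_AC/a)+(J_CB/b)) = 518.8 N·m, T_B = 67.24 N·m.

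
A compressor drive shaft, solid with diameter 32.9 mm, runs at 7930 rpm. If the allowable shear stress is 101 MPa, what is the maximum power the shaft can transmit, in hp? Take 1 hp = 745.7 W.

J = πd⁴/32 = π(0.0329)⁴/32 = 1.150×10^-7 m⁴.
T_max = τ_allow·J/r = 1.01×10^8 × 1.150×10^-7 / 0.0164 = 706.2 N·m.
ω = 2π·7930/60 = 830.4 rad/s, so P_max = T_max·ω = 5.865×10^5 W.

786 hp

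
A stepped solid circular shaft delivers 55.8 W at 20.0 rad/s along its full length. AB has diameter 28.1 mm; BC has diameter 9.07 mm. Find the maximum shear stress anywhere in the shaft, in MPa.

ω = 20.0 rad/s, so T = P/ω = 55.8 / 20.00 = 2.790 N·m.
Under the same torque, τ_max = 16T/(πd³) is largest where d is smallest — segment BC (d = 9.07 mm).
τ_max = 16·2.790/(π·(0.00907)³) = 1.904×10^7 Pa.

19.0 MPa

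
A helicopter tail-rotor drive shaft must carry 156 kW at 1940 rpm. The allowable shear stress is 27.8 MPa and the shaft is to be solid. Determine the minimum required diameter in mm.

52.0 mm

ω = 2π·1940/60 = 203.2 rad/s, so T = P/ω = 156×10³ / 203.2 = 767.9 N·m.
For a solid shaft τ_max = 16T/(πd³), so d = (16T/(π τ_allow))^(1/3) = (16·767.9/(π·2.78×10^7))^(1/3) = 0.05201 m.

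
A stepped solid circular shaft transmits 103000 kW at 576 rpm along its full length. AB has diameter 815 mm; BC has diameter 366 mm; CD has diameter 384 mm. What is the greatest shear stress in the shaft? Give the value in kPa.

ω = 2π·576/60 = 60.32 rad/s, so T = P/ω = 103000×10³ / 60.32 = 1.708e6 N·m.
Under the same torque, τ_max = 16T/(πd³) is largest where d is smallest — segment BC (d = 366 mm).
τ_max = 16·1.708e6/(π·(0.366)³) = 1.774×10^8 Pa.

177000 kPa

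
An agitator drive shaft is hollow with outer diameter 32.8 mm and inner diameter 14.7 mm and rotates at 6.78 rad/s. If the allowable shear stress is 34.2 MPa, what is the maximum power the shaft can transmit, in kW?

1.54 kW

J = π(d_o⁴ − d_i⁴)/32 = π(0.0328⁴ − 0.0147⁴)/32 = 1.090×10^-7 m⁴.
T_max = τ_allow·J/r = 3.42×10^7 × 1.090×10^-7 / 0.0164 = 227.4 N·m.
ω = 6.78 rad/s, so P_max = T_max·ω = 1542 W.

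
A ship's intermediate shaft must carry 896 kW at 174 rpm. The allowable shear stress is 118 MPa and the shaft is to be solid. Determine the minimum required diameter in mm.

129 mm

ω = 2π·174/60 = 18.22 rad/s, so T = P/ω = 896×10³ / 18.22 = 49170 N·m.
For a solid shaft τ_max = 16T/(πd³), so d = (16T/(π τ_allow))^(1/3) = (16·49170/(π·1.18×10^8))^(1/3) = 0.1285 m.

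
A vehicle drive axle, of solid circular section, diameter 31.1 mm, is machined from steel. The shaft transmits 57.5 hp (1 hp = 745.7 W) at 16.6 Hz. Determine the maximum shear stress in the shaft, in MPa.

ω = 2π·16.6 = 104.3 rad/s, so T = P/ω = 57.5×745.7 / 104.3 = 411.1 N·m.
J = πd⁴/32 = π(0.0311)⁴/32 = 9.184×10^-8 m⁴.
τ_max = T·r/J = 411.1 × 0.0156 / 9.184×10^-8 = 6.960×10^7 Pa.

69.6 MPa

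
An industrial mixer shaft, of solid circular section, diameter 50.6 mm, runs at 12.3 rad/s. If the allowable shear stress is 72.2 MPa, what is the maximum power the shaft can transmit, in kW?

J = πd⁴/32 = π(0.0506)⁴/32 = 6.436×10^-7 m⁴.
T_max = τ_allow·J/r = 7.22×10^7 × 6.436×10^-7 / 0.0253 = 1837 N·m.
ω = 12.3 rad/s, so P_max = T_max·ω = 2.259×10^4 W.

22.6 kW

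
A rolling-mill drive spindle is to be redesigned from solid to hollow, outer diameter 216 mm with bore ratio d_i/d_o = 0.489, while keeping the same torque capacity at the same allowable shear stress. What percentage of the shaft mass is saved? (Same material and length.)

20.9 %

Equal τ_max and T ⇒ the solid shaft needs d_s³ = d_o³(1−k⁴), so d_s = 216·(1−0.489⁴)^(1/3) = 211.8 mm.
Area ratio A_h/A_s = d_o²(1−k²)/d_s² = (1−k²)/(1−k⁴)^(2/3) = 0.7913.
Mass saving = 1 − 0.7913 = 20.9 %.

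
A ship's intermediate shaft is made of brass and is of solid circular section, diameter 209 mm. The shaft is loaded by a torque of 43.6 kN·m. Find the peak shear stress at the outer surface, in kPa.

J = πd⁴/32 = π(0.209)⁴/32 = 1.873×10^-4 m⁴.
τ_max = T·r/J = 43600 × 0.104 / 1.873×10^-4 = 2.432×10^7 Pa.

24300 kPa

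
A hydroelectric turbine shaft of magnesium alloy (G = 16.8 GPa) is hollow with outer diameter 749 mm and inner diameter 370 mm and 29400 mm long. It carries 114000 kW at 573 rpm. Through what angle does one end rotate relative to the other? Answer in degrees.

ω = 2π·573/60 = 60.00 rad/s, so T = P/ω = 114000×10³ / 60.00 = 1.900e6 N·m.
J = π(d_o⁴ − d_i⁴)/32 = π(0.749⁴ − 0.370⁴)/32 = 0.02906 m⁴.
θ = T·L/(G·J) = 1.900e6 × 29.4 / (16.8×10⁹ × 0.02906) = 0.1144 rad.

6.56°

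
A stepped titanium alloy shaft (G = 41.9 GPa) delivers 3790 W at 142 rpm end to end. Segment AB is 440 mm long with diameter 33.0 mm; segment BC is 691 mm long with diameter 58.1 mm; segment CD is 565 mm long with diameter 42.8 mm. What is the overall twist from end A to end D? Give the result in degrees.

ω = 2π·142/60 = 14.87 rad/s, so T = P/ω = 3790 / 14.87 = 254.9 N·m.
J_AB = π(0.0330)⁴/32 = 1.16×10^-7 m⁴; J_BC = π(0.0581)⁴/32 = 1.12×10^-6 m⁴; J_CD = π(0.0428)⁴/32 = 3.29×10^-7 m⁴.
θ = (T/G)·Σ L_i/J_i = (254.9/41.9×10⁹)·(0.440/1.16×10^-7 + 0.691/1.12×10^-6 + 0.565/3.29×10^-7) = 0.03718 rad.

2.13°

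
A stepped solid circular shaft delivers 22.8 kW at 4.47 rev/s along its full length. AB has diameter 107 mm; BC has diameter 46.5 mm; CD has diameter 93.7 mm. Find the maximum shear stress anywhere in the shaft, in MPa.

ω = 2π·4.47 = 28.09 rad/s, so T = P/ω = 22.8×10³ / 28.09 = 811.8 N·m.
Under the same torque, τ_max = 16T/(πd³) is largest where d is smallest — segment BC (d = 46.5 mm).
τ_max = 16·811.8/(π·(0.0465)³) = 4.112×10^7 Pa.

41.1 MPa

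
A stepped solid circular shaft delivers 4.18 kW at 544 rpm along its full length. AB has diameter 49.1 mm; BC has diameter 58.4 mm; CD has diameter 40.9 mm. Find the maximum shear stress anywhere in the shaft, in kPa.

ω = 2π·544/60 = 56.97 rad/s, so T = P/ω = 4.18×10³ / 56.97 = 73.38 N·m.
Under the same torque, τ_max = 16T/(πd³) is largest where d is smallest — segment CD (d = 40.9 mm).
τ_max = 16·73.38/(π·(0.0409)³) = 5.462×10^6 Pa.

5460 kPa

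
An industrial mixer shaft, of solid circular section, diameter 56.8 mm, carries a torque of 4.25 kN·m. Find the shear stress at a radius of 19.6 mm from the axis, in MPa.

J = πd⁴/32 = π(0.0568)⁴/32 = 1.022×10^-6 m⁴.
Shear stress varies linearly with radius: τ = T·r/J = 4250 × 0.0196 / 1.022×10^-6 = 8.152×10^7 Pa.

81.5 MPa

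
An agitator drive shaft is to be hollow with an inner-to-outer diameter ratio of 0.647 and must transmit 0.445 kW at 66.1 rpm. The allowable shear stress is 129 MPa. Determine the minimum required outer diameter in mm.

14.5 mm

ω = 2π·66.1/60 = 6.922 rad/s, so T = P/ω = 0.445×10³ / 6.922 = 64.29 N·m.
For a hollow shaft with d_i/d_o = 0.647: τ_max = 16T/(π d_o³ (1−k⁴)), so d_o = [16T/(π τ_allow (1−k⁴))]^(1/3) = [16·64.29/(π·1.29×10^8·0.8248)]^(1/3) = 0.01455 m.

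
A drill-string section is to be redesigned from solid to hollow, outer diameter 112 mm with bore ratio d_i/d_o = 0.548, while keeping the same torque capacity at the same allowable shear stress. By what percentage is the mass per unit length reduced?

Equal τ_max and T ⇒ the solid shaft needs d_s³ = d_o³(1−k⁴), so d_s = 112·(1−0.548⁴)^(1/3) = 108.5 mm.
Area ratio A_h/A_s = d_o²(1−k²)/d_s² = (1−k²)/(1−k⁴)^(2/3) = 0.7452.
Mass saving = 1 − 0.7452 = 25.5 %.

25.5 %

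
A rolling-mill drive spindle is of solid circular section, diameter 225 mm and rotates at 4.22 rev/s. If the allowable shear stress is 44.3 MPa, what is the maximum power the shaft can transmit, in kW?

2630 kW

J = πd⁴/32 = π(0.225)⁴/32 = 2.516×10^-4 m⁴.
T_max = τ_allow·J/r = 4.43×10^7 × 2.516×10^-4 / 0.113 = 99080 N·m.
ω = 2π·4.22 = 26.52 rad/s, so P_max = T_max·ω = 2.627×10^6 W.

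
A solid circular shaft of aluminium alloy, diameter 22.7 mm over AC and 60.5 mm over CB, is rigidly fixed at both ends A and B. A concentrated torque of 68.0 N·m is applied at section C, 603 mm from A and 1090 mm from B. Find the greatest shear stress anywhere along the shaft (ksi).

0.219 ksi

Compatibility: T_A·a/J_AC = T_B·b/J_CB with T_A + T_B = T₀.
J_AC = 2.61×10^-8 m⁴, J_CB = 1.32×10^-6 m⁴, so T_A = T₀·(J_AC/a)/((J_AC/a)+(J_CB/b)) = 2.352 N·m, T_B = 65.65 N·m.
τ in each portion: τ_AC = 1.02×10^6 Pa, τ_CB = 1.51×10^6 Pa; maximum is in CB.
τ_max = T_CB·r/J = 65.65·0.0302/1.32×10^-6 = 1.510×10^6 Pa.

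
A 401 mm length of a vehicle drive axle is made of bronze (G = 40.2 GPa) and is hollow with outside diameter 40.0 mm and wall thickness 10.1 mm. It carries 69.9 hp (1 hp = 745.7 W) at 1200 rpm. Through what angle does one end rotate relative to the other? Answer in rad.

0.0175 rad

ω = 2π·1200/60 = 125.7 rad/s, so T = P/ω = 69.9×745.7 / 125.7 = 414.8 N·m.
J = π(d_o⁴ − d_i⁴)/32 = π(0.0400⁴ − 0.0198⁴)/32 = 2.362×10^-7 m⁴.
θ = T·L/(G·J) = 414.8 × 0.401 / (40.2×10⁹ × 2.362×10^-7) = 0.01751 rad.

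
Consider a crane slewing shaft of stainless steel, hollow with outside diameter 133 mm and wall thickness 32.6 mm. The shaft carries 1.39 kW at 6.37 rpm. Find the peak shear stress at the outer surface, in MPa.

ω = 2π·6.37/60 = 0.6671 rad/s, so T = P/ω = 1.39×10³ / 0.6671 = 2084 N·m.
J = π(d_o⁴ − d_i⁴)/32 = π(0.133⁴ − 0.0678⁴)/32 = 2.864×10^-5 m⁴.
τ_max = T·r/J = 2084 × 0.0665 / 2.864×10^-5 = 4.838×10^6 Pa.

4.84 MPa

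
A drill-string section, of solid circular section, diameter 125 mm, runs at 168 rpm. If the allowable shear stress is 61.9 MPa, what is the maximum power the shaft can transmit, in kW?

J = πd⁴/32 = π(0.125)⁴/32 = 2.397×10^-5 m⁴.
T_max = τ_allow·J/r = 6.19×10^7 × 2.397×10^-5 / 0.0625 = 23740 N·m.
ω = 2π·168/60 = 17.59 rad/s, so P_max = T_max·ω = 4.176×10^5 W.

418 kW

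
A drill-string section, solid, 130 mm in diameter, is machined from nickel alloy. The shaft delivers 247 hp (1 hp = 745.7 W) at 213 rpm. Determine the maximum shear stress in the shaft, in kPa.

19100 kPa

ω = 2π·213/60 = 22.31 rad/s, so T = P/ω = 247×745.7 / 22.31 = 8258 N·m.
J = πd⁴/32 = π(0.130)⁴/32 = 2.804×10^-5 m⁴.
τ_max = T·r/J = 8258 × 0.0650 / 2.804×10^-5 = 1.914×10^7 Pa.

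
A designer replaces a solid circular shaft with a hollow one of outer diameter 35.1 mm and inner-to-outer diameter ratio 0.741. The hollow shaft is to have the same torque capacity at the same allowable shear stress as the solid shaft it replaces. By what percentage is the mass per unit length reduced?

Equal τ_max and T ⇒ the solid shaft needs d_s³ = d_o³(1−k⁴), so d_s = 35.1·(1−0.741⁴)^(1/3) = 31.14 mm.
Area ratio A_h/A_s = d_o²(1−k²)/d_s² = (1−k²)/(1−k⁴)^(2/3) = 0.5728.
Mass saving = 1 − 0.5728 = 42.7 %.

42.7 %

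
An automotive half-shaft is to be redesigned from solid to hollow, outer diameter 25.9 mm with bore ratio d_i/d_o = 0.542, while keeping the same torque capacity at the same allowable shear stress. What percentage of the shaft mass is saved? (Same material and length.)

25.0 %

Equal τ_max and T ⇒ the solid shaft needs d_s³ = d_o³(1−k⁴), so d_s = 25.9·(1−0.542⁴)^(1/3) = 25.13 mm.
Area ratio A_h/A_s = d_o²(1−k²)/d_s² = (1−k²)/(1−k⁴)^(2/3) = 0.7500.
Mass saving = 1 − 0.7500 = 25.0 %.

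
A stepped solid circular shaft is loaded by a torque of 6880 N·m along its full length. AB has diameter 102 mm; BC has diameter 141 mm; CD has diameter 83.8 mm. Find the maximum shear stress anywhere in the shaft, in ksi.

Under the same torque, τ_max = 16T/(πd³) is largest where d is smallest — segment CD (d = 83.8 mm).
τ_max = 16·6880/(π·(0.0838)³) = 5.954×10^7 Pa.

8.64 ksi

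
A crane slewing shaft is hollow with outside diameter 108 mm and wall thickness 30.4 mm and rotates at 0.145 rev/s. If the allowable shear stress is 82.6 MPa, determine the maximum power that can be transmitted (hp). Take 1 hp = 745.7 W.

24.1 hp

J = π(d_o⁴ − d_i⁴)/32 = π(0.108⁴ − 0.0472⁴)/32 = 1.287×10^-5 m⁴.
T_max = τ_allow·J/r = 8.26×10^7 × 1.287×10^-5 / 0.0540 = 19690 N·m.
ω = 2π·0.145 = 0.9111 rad/s, so P_max = T_max·ω = 1.793×10^4 W.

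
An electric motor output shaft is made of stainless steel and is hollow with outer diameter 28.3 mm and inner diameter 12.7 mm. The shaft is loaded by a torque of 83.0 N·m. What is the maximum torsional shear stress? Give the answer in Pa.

J = π(d_o⁴ − d_i⁴)/32 = π(0.0283⁴ − 0.0127⁴)/32 = 6.042×10^-8 m⁴.
τ_max = T·r/J = 83.00 × 0.0142 / 6.042×10^-8 = 1.944×10^7 Pa.

1.94e7 Pa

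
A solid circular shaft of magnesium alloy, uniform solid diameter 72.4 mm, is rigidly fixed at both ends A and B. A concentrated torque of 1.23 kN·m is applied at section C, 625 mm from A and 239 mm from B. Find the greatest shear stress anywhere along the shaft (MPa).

With uniform GJ and both ends fixed, compatibility θ_AC = θ_CB gives T_A·a = T_B·b, together with T_A + T_B = T₀.
T_A = T₀·b/(a+b) = 1230·239/864.0 = 340.2 N·m; T_B = 889.8 N·m.
τ in each portion: τ_AC = 4.57×10^6 Pa, τ_CB = 1.19×10^7 Pa; maximum is in CB.
τ_max = T_CB·r/J = 889.8·0.0362/2.70×10^-6 = 1.194×10^7 Pa.

11.9 MPa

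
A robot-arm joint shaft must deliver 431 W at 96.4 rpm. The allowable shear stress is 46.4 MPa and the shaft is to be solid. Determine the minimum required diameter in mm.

16.7 mm

ω = 2π·96.4/60 = 10.09 rad/s, so T = P/ω = 431 / 10.09 = 42.69 N·m.
For a solid shaft τ_max = 16T/(πd³), so d = (16T/(π τ_allow))^(1/3) = (16·42.69/(π·4.64×10^7))^(1/3) = 0.01673 m.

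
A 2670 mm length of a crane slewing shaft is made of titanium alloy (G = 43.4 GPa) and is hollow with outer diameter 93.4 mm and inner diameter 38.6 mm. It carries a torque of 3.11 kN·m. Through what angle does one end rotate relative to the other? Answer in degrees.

1.51°

J = π(d_o⁴ − d_i⁴)/32 = π(0.0934⁴ − 0.0386⁴)/32 = 7.253×10^-6 m⁴.
θ = T·L/(G·J) = 3110 × 2.67 / (43.4×10⁹ × 7.253×10^-6) = 0.02638 rad.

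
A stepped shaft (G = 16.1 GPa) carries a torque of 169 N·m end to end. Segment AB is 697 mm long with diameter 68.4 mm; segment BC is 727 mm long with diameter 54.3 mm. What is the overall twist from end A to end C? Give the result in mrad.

12.3 mrad

J_AB = π(0.0684)⁴/32 = 2.15×10^-6 m⁴; J_BC = π(0.0543)⁴/32 = 8.53×10^-7 m⁴.
θ = (T/G)·Σ L_i/J_i = (169.0/16.1×10⁹)·(0.697/2.15×10^-6 + 0.727/8.53×10^-7) = 0.01235 rad.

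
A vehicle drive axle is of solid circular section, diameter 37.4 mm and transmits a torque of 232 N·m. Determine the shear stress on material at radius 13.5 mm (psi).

2360 psi

J = πd⁴/32 = π(0.0374)⁴/32 = 1.921×10^-7 m⁴.
Shear stress varies linearly with radius: τ = T·r/J = 232.0 × 0.0135 / 1.921×10^-7 = 1.631×10^7 Pa.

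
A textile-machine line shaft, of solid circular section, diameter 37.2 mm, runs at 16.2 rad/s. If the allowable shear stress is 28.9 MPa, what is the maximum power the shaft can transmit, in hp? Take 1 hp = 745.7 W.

6.35 hp

J = πd⁴/32 = π(0.0372)⁴/32 = 1.880×10^-7 m⁴.
T_max = τ_allow·J/r = 2.89×10^7 × 1.880×10^-7 / 0.0186 = 292.1 N·m.
ω = 16.2 rad/s, so P_max = T_max·ω = 4732 W.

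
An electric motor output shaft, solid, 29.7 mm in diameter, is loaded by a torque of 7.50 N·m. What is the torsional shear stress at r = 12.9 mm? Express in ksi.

J = πd⁴/32 = π(0.0297)⁴/32 = 7.639×10^-8 m⁴.
Shear stress varies linearly with radius: τ = T·r/J = 7.500 × 0.0129 / 7.639×10^-8 = 1.267×10^6 Pa.

0.184 ksi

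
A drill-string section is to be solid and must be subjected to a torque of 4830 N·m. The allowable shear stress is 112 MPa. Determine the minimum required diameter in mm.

For a solid shaft τ_max = 16T/(πd³), so d = (16T/(π τ_allow))^(1/3) = (16·4830/(π·1.12×10^8))^(1/3) = 0.06033 m.

60.3 mm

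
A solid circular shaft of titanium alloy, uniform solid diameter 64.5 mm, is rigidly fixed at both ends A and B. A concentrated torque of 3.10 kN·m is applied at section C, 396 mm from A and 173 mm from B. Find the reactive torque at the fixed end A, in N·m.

943 N·m

With uniform GJ and both ends fixed, compatibility θ_AC = θ_CB gives T_A·a = T_B·b, together with T_A + T_B = T₀.
T_A = T₀·b/(a+b) = 3100·173/569.0 = 942.5 N·m; T_B = 2157 N·m.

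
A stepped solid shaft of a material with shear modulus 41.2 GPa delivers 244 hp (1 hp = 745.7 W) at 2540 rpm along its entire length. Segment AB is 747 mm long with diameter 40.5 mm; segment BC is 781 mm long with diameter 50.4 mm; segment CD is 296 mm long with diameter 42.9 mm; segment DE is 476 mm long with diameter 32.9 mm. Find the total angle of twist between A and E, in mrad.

ω = 2π·2540/60 = 266.0 rad/s, so T = P/ω = 244×745.7 / 266.0 = 684.1 N·m.
J_AB = π(0.0405)⁴/32 = 2.64×10^-7 m⁴; J_BC = π(0.0504)⁴/32 = 6.33×10^-7 m⁴; J_CD = π(0.0429)⁴/32 = 3.33×10^-7 m⁴; J_DE = π(0.0329)⁴/32 = 1.15×10^-7 m⁴.
θ = (T/G)·Σ L_i/J_i = (684.1/41.2×10⁹)·(0.747/2.64×10^-7 + 0.781/6.33×10^-7 + 0.296/3.33×10^-7 + 0.476/1.15×10^-7) = 0.1509 rad.

151 mrad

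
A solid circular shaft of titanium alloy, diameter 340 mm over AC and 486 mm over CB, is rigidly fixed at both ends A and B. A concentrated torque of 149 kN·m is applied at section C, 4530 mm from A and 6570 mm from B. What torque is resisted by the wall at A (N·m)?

38400 N·m

Compatibility: T_A·a/J_AC = T_B·b/J_CB with T_A + T_B = T₀.
J_AC = 1.31×10^-3 m⁴, J_CB = 5.48×10^-3 m⁴, so T_A = T₀·(J_AC/a)/((J_AC/a)+(J_CB/b)) = 38420 N·m, T_B = 110600 N·m.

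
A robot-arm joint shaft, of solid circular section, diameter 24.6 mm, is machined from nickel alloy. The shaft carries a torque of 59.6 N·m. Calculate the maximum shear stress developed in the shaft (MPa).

20.4 MPa

J = πd⁴/32 = π(0.0246)⁴/32 = 3.595×10^-8 m⁴.
τ_max = T·r/J = 59.60 × 0.0123 / 3.595×10^-8 = 2.039×10^7 Pa.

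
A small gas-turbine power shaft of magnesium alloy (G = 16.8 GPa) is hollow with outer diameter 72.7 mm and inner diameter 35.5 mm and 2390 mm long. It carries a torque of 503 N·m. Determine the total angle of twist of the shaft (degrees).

J = π(d_o⁴ − d_i⁴)/32 = π(0.0727⁴ − 0.0355⁴)/32 = 2.587×10^-6 m⁴.
θ = T·L/(G·J) = 503.0 × 2.39 / (16.8×10⁹ × 2.587×10^-6) = 0.02767 rad.

1.59°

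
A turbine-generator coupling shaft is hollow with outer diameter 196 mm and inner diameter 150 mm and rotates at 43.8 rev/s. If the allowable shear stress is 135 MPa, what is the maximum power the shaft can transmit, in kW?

J = π(d_o⁴ − d_i⁴)/32 = π(0.196⁴ − 0.150⁴)/32 = 9.518×10^-5 m⁴.
T_max = τ_allow·J/r = 1.35×10^8 × 9.518×10^-5 / 0.0980 = 131100 N·m.
ω = 2π·43.8 = 275.2 rad/s, so P_max = T_max·ω = 3.609×10^7 W.

36100 kW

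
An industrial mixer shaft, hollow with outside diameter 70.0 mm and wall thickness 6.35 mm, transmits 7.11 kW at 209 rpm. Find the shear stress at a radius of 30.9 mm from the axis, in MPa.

7.73 MPa

ω = 2π·209/60 = 21.89 rad/s, so T = P/ω = 7.11×10³ / 21.89 = 324.9 N·m.
J = π(d_o⁴ − d_i⁴)/32 = π(0.0700⁴ − 0.0573⁴)/32 = 1.299×10^-6 m⁴.
Shear stress varies linearly with radius: τ = T·r/J = 324.9 × 0.0309 / 1.299×10^-6 = 7.728×10^6 Pa.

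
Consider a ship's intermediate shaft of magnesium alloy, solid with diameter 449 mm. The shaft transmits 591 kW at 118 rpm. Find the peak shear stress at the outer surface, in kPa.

2690 kPa

ω = 2π·118/60 = 12.36 rad/s, so T = P/ω = 591×10³ / 12.36 = 47830 N·m.
J = πd⁴/32 = π(0.449)⁴/32 = 3.990×10^-3 m⁴.
τ_max = T·r/J = 47830 × 0.225 / 3.990×10^-3 = 2.691×10^6 Pa.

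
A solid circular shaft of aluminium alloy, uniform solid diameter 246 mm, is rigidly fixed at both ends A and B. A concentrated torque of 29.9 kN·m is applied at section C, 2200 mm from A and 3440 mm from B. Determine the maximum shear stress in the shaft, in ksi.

0.905 ksi

With uniform GJ and both ends fixed, compatibility θ_AC = θ_CB gives T_A·a = T_B·b, together with T_A + T_B = T₀.
T_A = T₀·b/(a+b) = 29900·3440/5640 = 18240 N·m; T_B = 11660 N·m.
τ in each portion: τ_AC = 6.24×10^6 Pa, τ_CB = 3.99×10^6 Pa; maximum is in AC.
τ_max = T_AC·r/J = 18240·0.123/3.60×10^-4 = 6.239×10^6 Pa.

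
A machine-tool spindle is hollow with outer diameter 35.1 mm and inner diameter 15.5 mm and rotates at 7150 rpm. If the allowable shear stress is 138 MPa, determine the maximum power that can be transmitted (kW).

J = π(d_o⁴ − d_i⁴)/32 = π(0.0351⁴ − 0.0155⁴)/32 = 1.433×10^-7 m⁴.
T_max = τ_allow·J/r = 1.38×10^8 × 1.433×10^-7 / 0.0175 = 1127 N·m.
ω = 2π·7150/60 = 748.7 rad/s, so P_max = T_max·ω = 8.440×10^5 W.

844 kW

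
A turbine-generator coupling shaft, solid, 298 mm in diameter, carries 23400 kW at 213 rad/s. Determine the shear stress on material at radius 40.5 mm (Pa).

5.75e6 Pa

ω = 213 rad/s, so T = P/ω = 23400×10³ / 213.0 = 109900 N·m.
J = πd⁴/32 = π(0.298)⁴/32 = 7.742×10^-4 m⁴.
Shear stress varies linearly with radius: τ = T·r/J = 109900 × 0.0405 / 7.742×10^-4 = 5.747×10^6 Pa.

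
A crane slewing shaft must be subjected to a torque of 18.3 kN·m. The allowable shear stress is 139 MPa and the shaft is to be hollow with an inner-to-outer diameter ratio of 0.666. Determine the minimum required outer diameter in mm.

94.2 mm

For a hollow shaft with d_i/d_o = 0.666: τ_max = 16T/(π d_o³ (1−k⁴)), so d_o = [16T/(π τ_allow (1−k⁴))]^(1/3) = [16·18300/(π·1.39×10^8·0.8033)]^(1/3) = 0.09416 m.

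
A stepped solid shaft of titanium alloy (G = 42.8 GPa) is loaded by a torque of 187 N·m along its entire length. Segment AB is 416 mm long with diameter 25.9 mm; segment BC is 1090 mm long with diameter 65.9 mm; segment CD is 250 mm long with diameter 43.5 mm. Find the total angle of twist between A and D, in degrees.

J_AB = π(0.0259)⁴/32 = 4.42×10^-8 m⁴; J_BC = π(0.0659)⁴/32 = 1.85×10^-6 m⁴; J_CD = π(0.0435)⁴/32 = 3.52×10^-7 m⁴.
θ = (T/G)·Σ L_i/J_i = (187.0/42.8×10⁹)·(0.416/4.42×10^-8 + 1.09/1.85×10^-6 + 0.250/3.52×10^-7) = 0.04682 rad.

2.68°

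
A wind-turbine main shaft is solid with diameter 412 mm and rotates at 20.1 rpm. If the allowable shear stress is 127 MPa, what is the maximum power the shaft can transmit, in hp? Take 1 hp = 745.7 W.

J = πd⁴/32 = π(0.412)⁴/32 = 2.829×10^-3 m⁴.
T_max = τ_allow·J/r = 1.27×10^8 × 2.829×10^-3 / 0.206 = 1.744e6 N·m.
ω = 2π·20.1/60 = 2.105 rad/s, so P_max = T_max·ω = 3.671×10^6 W.

4920 hp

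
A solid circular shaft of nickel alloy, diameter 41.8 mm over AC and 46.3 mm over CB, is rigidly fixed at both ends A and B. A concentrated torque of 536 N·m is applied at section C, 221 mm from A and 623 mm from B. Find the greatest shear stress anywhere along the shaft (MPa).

24.4 MPa

Compatibility: T_A·a/J_AC = T_B·b/J_CB with T_A + T_B = T₀.
J_AC = 3.00×10^-7 m⁴, J_CB = 4.51×10^-7 m⁴, so T_A = T₀·(J_AC/a)/((J_AC/a)+(J_CB/b)) = 349.4 N·m, T_B = 186.6 N·m.
τ in each portion: τ_AC = 2.44×10^7 Pa, τ_CB = 9.57×10^6 Pa; maximum is in AC.
τ_max = T_AC·r/J = 349.4·0.0209/3.00×10^-7 = 2.437×10^7 Pa.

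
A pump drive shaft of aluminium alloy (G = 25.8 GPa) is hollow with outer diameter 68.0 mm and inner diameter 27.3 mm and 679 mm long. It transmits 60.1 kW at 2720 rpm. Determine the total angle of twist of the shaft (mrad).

2.72 mrad

ω = 2π·2720/60 = 284.8 rad/s, so T = P/ω = 60.1×10³ / 284.8 = 211.0 N·m.
J = π(d_o⁴ − d_i⁴)/32 = π(0.0680⁴ − 0.0273⁴)/32 = 2.045×10^-6 m⁴.
θ = T·L/(G·J) = 211.0 × 0.679 / (25.8×10⁹ × 2.045×10^-6) = 2.716×10^-3 rad.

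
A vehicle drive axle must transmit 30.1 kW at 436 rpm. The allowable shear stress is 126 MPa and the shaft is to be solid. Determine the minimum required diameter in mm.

29.9 mm

ω = 2π·436/60 = 45.66 rad/s, so T = P/ω = 30.1×10³ / 45.66 = 659.3 N·m.
For a solid shaft τ_max = 16T/(πd³), so d = (16T/(π τ_allow))^(1/3) = (16·659.3/(π·1.26×10^8))^(1/3) = 0.02987 m.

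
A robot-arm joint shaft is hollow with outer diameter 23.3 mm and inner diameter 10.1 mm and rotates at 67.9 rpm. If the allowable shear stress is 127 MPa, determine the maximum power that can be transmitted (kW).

J = π(d_o⁴ − d_i⁴)/32 = π(0.0233⁴ − 0.0101⁴)/32 = 2.791×10^-8 m⁴.
T_max = τ_allow·J/r = 1.27×10^8 × 2.791×10^-8 / 0.0117 = 304.3 N·m.
ω = 2π·67.9/60 = 7.110 rad/s, so P_max = T_max·ω = 2164 W.

2.16 kW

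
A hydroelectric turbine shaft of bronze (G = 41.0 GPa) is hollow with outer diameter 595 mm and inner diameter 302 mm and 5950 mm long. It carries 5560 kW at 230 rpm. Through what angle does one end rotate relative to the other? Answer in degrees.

ω = 2π·230/60 = 24.09 rad/s, so T = P/ω = 5560×10³ / 24.09 = 230800 N·m.
J = π(d_o⁴ − d_i⁴)/32 = π(0.595⁴ − 0.302⁴)/32 = 0.01149 m⁴.
θ = T·L/(G·J) = 230800 × 5.95 / (41.0×10⁹ × 0.01149) = 2.916×10^-3 rad.

0.167°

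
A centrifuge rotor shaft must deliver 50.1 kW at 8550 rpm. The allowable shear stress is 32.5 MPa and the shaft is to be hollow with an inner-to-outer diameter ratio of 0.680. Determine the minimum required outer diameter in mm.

22.3 mm

ω = 2π·8550/60 = 895.4 rad/s, so T = P/ω = 50.1×10³ / 895.4 = 55.96 N·m.
For a hollow shaft with d_i/d_o = 0.680: τ_max = 16T/(π d_o³ (1−k⁴)), so d_o = [16T/(π τ_allow (1−k⁴))]^(1/3) = [16·55.96/(π·3.25×10^7·0.7862)]^(1/3) = 0.02234 m.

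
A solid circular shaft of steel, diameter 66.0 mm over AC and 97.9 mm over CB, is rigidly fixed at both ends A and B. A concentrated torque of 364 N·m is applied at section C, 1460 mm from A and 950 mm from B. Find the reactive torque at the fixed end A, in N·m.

Compatibility: T_A·a/J_AC = T_B·b/J_CB with T_A + T_B = T₀.
J_AC = 1.86×10^-6 m⁴, J_CB = 9.02×10^-6 m⁴, so T_A = T₀·(J_AC/a)/((J_AC/a)+(J_CB/b)) = 43.13 N·m, T_B = 320.9 N·m.

43.1 N·m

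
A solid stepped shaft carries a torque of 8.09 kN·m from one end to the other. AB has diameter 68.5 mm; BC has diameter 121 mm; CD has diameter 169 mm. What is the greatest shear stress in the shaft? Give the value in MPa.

128 MPa

Under the same torque, τ_max = 16T/(πd³) is largest where d is smallest — segment AB (d = 68.5 mm).
τ_max = 16·8090/(π·(0.0685)³) = 1.282×10^8 Pa.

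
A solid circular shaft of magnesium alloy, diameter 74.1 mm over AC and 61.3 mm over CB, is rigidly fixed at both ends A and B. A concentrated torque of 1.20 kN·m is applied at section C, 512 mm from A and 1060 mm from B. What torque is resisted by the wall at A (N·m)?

979 N·m

Compatibility: T_A·a/J_AC = T_B·b/J_CB with T_A + T_B = T₀.
J_AC = 2.96×10^-6 m⁴, J_CB = 1.39×10^-6 m⁴, so T_A = T₀·(J_AC/a)/((J_AC/a)+(J_CB/b)) = 978.6 N·m, T_B = 221.4 N·m.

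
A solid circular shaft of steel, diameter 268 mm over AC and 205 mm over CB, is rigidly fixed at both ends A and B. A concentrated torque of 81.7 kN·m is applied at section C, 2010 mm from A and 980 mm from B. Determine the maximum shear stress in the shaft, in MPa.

Compatibility: T_A·a/J_AC = T_B·b/J_CB with T_A + T_B = T₀.
J_AC = 5.06×10^-4 m⁴, J_CB = 1.73×10^-4 m⁴, so T_A = T₀·(J_AC/a)/((J_AC/a)+(J_CB/b)) = 48000 N·m, T_B = 33700 N·m.
τ in each portion: τ_AC = 1.27×10^7 Pa, τ_CB = 1.99×10^7 Pa; maximum is in CB.
τ_max = T_CB·r/J = 33700·0.102/1.73×10^-4 = 1.992×10^7 Pa.

19.9 MPa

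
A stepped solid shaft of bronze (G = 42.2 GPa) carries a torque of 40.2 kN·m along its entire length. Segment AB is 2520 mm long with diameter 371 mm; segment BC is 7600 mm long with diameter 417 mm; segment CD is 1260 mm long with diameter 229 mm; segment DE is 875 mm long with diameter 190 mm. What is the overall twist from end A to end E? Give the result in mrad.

14.7 mrad

J_AB = π(0.371)⁴/32 = 1.86×10^-3 m⁴; J_BC = π(0.417)⁴/32 = 2.97×10^-3 m⁴; J_CD = π(0.229)⁴/32 = 2.70×10^-4 m⁴; J_DE = π(0.190)⁴/32 = 1.28×10^-4 m⁴.
θ = (T/G)·Σ L_i/J_i = (40200/42.2×10⁹)·(2.52/1.86×10^-3 + 7.60/2.97×10^-3 + 1.26/2.70×10^-4 + 0.875/1.28×10^-4) = 0.01469 rad.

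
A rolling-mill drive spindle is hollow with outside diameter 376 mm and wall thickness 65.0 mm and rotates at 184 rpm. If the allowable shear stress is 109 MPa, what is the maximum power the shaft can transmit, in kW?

J = π(d_o⁴ − d_i⁴)/32 = π(0.376⁴ − 0.246⁴)/32 = 1.603×10^-3 m⁴.
T_max = τ_allow·J/r = 1.09×10^8 × 1.603×10^-3 / 0.188 = 929200 N·m.
ω = 2π·184/60 = 19.27 rad/s, so P_max = T_max·ω = 1.790×10^7 W.

17900 kW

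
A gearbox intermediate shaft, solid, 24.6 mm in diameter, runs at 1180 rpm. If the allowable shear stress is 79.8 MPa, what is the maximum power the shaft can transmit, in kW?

28.8 kW

J = πd⁴/32 = π(0.0246)⁴/32 = 3.595×10^-8 m⁴.
T_max = τ_allow·J/r = 7.98×10^7 × 3.595×10^-8 / 0.0123 = 233.3 N·m.
ω = 2π·1180/60 = 123.6 rad/s, so P_max = T_max·ω = 2.882×10^4 W.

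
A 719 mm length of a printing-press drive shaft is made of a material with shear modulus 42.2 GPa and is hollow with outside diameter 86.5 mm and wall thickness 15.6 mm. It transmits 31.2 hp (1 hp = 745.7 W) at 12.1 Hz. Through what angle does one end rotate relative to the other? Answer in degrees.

0.0653°

ω = 2π·12.1 = 76.03 rad/s, so T = P/ω = 31.2×745.7 / 76.03 = 306.0 N·m.
J = π(d_o⁴ − d_i⁴)/32 = π(0.0865⁴ − 0.0553⁴)/32 = 4.578×10^-6 m⁴.
θ = T·L/(G·J) = 306.0 × 0.719 / (42.2×10⁹ × 4.578×10^-6) = 1.139×10^-3 rad.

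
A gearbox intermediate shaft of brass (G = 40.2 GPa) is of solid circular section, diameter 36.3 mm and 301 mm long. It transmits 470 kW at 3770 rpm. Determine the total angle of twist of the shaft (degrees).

ω = 2π·3770/60 = 394.8 rad/s, so T = P/ω = 470×10³ / 394.8 = 1190 N·m.
J = πd⁴/32 = π(0.0363)⁴/32 = 1.705×10^-7 m⁴.
θ = T·L/(G·J) = 1190 × 0.301 / (40.2×10⁹ × 1.705×10^-7) = 0.05229 rad.

3.00°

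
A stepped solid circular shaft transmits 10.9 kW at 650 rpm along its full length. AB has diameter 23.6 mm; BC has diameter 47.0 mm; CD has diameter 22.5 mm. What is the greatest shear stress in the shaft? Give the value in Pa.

ω = 2π·650/60 = 68.07 rad/s, so T = P/ω = 10.9×10³ / 68.07 = 160.1 N·m.
Under the same torque, τ_max = 16T/(πd³) is largest where d is smallest — segment CD (d = 22.5 mm).
τ_max = 16·160.1/(π·(0.0225)³) = 7.160×10^7 Pa.

7.16e7 Pa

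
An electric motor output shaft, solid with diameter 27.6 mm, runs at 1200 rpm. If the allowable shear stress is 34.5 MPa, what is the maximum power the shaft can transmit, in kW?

J = πd⁴/32 = π(0.0276)⁴/32 = 5.697×10^-8 m⁴.
T_max = τ_allow·J/r = 3.45×10^7 × 5.697×10^-8 / 0.0138 = 142.4 N·m.
ω = 2π·1200/60 = 125.7 rad/s, so P_max = T_max·ω = 1.790×10^4 W.

17.9 kW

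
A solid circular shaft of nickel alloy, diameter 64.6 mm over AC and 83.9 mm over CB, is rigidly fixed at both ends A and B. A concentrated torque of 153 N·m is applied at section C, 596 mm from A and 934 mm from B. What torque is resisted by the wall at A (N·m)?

Compatibility: T_A·a/J_AC = T_B·b/J_CB with T_A + T_B = T₀.
J_AC = 1.71×10^-6 m⁴, J_CB = 4.86×10^-6 m⁴, so T_A = T₀·(J_AC/a)/((J_AC/a)+(J_CB/b)) = 54.34 N·m, T_B = 98.66 N·m.

54.3 N·m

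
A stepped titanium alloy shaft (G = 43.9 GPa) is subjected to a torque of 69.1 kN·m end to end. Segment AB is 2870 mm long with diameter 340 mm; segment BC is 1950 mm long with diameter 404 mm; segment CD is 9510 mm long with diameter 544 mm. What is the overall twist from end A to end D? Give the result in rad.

0.00636 rad

J_AB = π(0.340)⁴/32 = 1.31×10^-3 m⁴; J_BC = π(0.404)⁴/32 = 2.62×10^-3 m⁴; J_CD = π(0.544)⁴/32 = 8.60×10^-3 m⁴.
θ = (T/G)·Σ L_i/J_i = (69100/43.9×10⁹)·(2.87/1.31×10^-3 + 1.95/2.62×10^-3 + 9.51/8.60×10^-3) = 6.358×10^-3 rad.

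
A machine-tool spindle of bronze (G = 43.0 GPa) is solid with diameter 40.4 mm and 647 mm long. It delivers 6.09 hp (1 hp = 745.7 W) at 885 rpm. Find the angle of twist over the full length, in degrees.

ω = 2π·885/60 = 92.68 rad/s, so T = P/ω = 6.09×745.7 / 92.68 = 49.00 N·m.
J = πd⁴/32 = π(0.0404)⁴/32 = 2.615×10^-7 m⁴.
θ = T·L/(G·J) = 49.00 × 0.647 / (43.0×10⁹ × 2.615×10^-7) = 2.819×10^-3 rad.

0.162°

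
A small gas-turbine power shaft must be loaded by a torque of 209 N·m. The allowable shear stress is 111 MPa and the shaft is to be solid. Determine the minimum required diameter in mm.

For a solid shaft τ_max = 16T/(πd³), so d = (16T/(π τ_allow))^(1/3) = (16·209.0/(π·1.11×10^8))^(1/3) = 0.02125 m.

21.2 mm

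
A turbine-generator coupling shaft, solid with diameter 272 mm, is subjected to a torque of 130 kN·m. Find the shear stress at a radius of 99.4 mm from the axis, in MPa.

24.0 MPa

J = πd⁴/32 = π(0.272)⁴/32 = 5.374×10^-4 m⁴.
Shear stress varies linearly with radius: τ = T·r/J = 130000 × 0.0994 / 5.374×10^-4 = 2.405×10^7 Pa.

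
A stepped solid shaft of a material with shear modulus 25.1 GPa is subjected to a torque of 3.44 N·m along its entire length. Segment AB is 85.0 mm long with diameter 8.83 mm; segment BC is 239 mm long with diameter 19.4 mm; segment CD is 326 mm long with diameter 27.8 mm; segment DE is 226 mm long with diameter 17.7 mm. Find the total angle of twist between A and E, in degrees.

J_AB = π(0.00883)⁴/32 = 5.97×10^-10 m⁴; J_BC = π(0.0194)⁴/32 = 1.39×10^-8 m⁴; J_CD = π(0.0278)⁴/32 = 5.86×10^-8 m⁴; J_DE = π(0.0177)⁴/32 = 9.64×10^-9 m⁴.
θ = (T/G)·Σ L_i/J_i = (3.440/25.1×10⁹)·(0.0850/5.97×10^-10 + 0.239/1.39×10^-8 + 0.326/5.86×10^-8 + 0.226/9.64×10^-9) = 0.02585 rad.

1.48°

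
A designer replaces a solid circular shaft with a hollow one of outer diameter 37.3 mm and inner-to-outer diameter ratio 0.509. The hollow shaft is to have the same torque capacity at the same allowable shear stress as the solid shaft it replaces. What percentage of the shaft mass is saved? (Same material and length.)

22.4 %

Equal τ_max and T ⇒ the solid shaft needs d_s³ = d_o³(1−k⁴), so d_s = 37.3·(1−0.509⁴)^(1/3) = 36.45 mm.
Area ratio A_h/A_s = d_o²(1−k²)/d_s² = (1−k²)/(1−k⁴)^(2/3) = 0.7760.
Mass saving = 1 − 0.7760 = 22.4 %.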